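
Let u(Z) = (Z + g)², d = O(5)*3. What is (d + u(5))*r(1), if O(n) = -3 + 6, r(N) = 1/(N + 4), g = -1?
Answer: 5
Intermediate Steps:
r(N) = 1/(4 + N)
O(n) = 3
d = 9 (d = 3*3 = 9)
u(Z) = (-1 + Z)² (u(Z) = (Z - 1)² = (-1 + Z)²)
(d + u(5))*r(1) = (9 + (-1 + 5)²)/(4 + 1) = (9 + 4²)/5 = (9 + 16)*(⅕) = 25*(⅕) = 5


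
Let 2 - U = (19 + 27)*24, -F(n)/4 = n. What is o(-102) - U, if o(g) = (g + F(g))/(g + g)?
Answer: 2201/2 ≈ 1100.5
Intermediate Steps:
F(n) = -4*n
U = -1102 (U = 2 - (19 + 27)*24 = 2 - 46*24 = 2 - 1*1104 = 2 - 1104 = -1102)
o(g) = -3/2 (o(g) = (g - 4*g)/(g + g) = (-3*g)/((2*g)) = (-3*g)*(1/(2*g)) = -3/2)
o(-102) - U = -3/2 - 1*(-1102) = -3/2 + 1102 = 2201/2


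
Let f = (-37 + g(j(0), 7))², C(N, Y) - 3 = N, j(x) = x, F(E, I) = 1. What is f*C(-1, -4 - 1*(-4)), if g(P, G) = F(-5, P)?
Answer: 2592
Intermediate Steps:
C(N, Y) = 3 + N
g(P, G) = 1
f = 1296 (f = (-37 + 1)² = (-36)² = 1296)
f*C(-1, -4 - 1*(-4)) = 1296*(3 - 1) = 1296*2 = 2592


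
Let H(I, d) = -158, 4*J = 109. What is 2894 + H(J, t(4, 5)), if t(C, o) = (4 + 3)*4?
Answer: 2736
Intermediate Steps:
t(C, o) = 28 (t(C, o) = 7*4 = 28)
J = 109/4 (J = (¼)*109 = 109/4 ≈ 27.250)
2894 + H(J, t(4, 5)) = 2894 - 158 = 2736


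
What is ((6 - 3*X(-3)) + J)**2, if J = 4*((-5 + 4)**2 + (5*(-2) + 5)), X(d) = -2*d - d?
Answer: 1369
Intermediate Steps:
X(d) = -3*d
J = -16 (J = 4*((-1)**2 + (-10 + 5)) = 4*(1 - 5) = 4*(-4) = -16)
((6 - 3*X(-3)) + J)**2 = ((6 - (-9)*(-3)) - 16)**2 = ((6 - 3*9) - 16)**2 = ((6 - 27) - 16)**2 = (-21 - 16)**2 = (-37)**2 = 1369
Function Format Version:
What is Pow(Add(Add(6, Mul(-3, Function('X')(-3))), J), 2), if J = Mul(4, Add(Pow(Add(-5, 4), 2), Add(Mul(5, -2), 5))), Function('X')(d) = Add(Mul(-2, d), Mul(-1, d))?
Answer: 1369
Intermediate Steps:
Function('X')(d) = Mul(-3, d)
J = -16 (J = Mul(4, Add(Pow(-1, 2), Add(-10, 5))) = Mul(4, Add(1, -5)) = Mul(4, -4) = -16)
Pow(Add(Add(6, Mul(-3, Function('X')(-3))), J), 2) = Pow(Add(Add(6, Mul(-3, Mul(-3, -3))), -16), 2) = Pow(Add(Add(6, Mul(-3, 9)), -16), 2) = Pow(Add(Add(6, -27), -16), 2) = Pow(Add(-21, -16), 2) = Pow(-37, 2) = 1369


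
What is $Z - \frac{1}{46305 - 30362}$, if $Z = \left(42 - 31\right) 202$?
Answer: $\frac{35425345}{15943} \approx 2222.0$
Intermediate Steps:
$Z = 2222$ ($Z = \left(42 - 31\right) 202 = 11 \cdot 202 = 2222$)
$Z - \frac{1}{46305 - 30362} = 2222 - \frac{1}{46305 - 30362} = 2222 - \frac{1}{15943} = \frac{35425345}{15943}$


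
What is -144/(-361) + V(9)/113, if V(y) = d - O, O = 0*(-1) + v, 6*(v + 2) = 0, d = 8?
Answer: 19882/40793 ≈ 0.48739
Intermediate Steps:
v = -2 (v = -2 + (1/6)*0 = -2 + 0 = -2)
O = -2 (O = 0*(-1) - 2 = 0 - 2 = -2)
V(y) = 10 (V(y) = 8 - 1*(-2) = 8 + 2 = 10)
-144/(-361) + V(9)/113 = -144/(-361) + 10/113 = -144*(-1/361) + 10*(1/113) = 144/361 + 10/113 = 19882/40793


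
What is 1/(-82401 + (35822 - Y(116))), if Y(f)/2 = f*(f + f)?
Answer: -1/100403 ≈ -9.9599e-6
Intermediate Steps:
Y(f) = 4*f² (Y(f) = 2*(f*(f + f)) = 2*(f*(2*f)) = 2*(2*f²) = 4*f²)
1/(-82401 + (35822 - Y(116))) = 1/(-82401 + (35822 - 4*116²)) = 1/(-82401 + (35822 - 4*13456)) = 1/(-82401 + (35822 - 1*53824)) = 1/(-82401 + (35822 - 53824)) = 1/(-82401 - 18002) = 1/(-100403) = -1/100403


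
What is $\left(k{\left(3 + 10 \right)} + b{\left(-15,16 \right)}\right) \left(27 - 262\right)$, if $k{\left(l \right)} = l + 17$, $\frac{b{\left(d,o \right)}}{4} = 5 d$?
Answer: $63450$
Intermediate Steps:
$b{\left(d,o \right)} = 20 d$ ($b{\left(d,o \right)} = 4 \cdot 5 d = 20 d$)
$k{\left(l \right)} = 17 + l$
$\left(k{\left(3 + 10 \right)} + b{\left(-15,16 \right)}\right) \left(27 - 262\right) = \left(\left(17 + \left(3 + 10\right)\right) + 20 \left(-15\right)\right) \left(27 - 262\right) = \left(\left(17 + 13\right) - 300\right) \left(-235\right) = \left(30 - 300\right) \left(-235\right) = \left(-270\right) \left(-235\right) = 63450$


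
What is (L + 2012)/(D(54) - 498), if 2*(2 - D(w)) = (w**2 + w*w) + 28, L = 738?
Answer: -1375/1713 ≈ -0.80269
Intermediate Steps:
D(w) = -12 - w**2 (D(w) = 2 - ((w**2 + w*w) + 28)/2 = 2 - ((w**2 + w**2) + 28)/2 = 2 - (2*w**2 + 28)/2 = 2 - (28 + 2*w**2)/2 = 2 + (-14 - w**2) = -12 - w**2)
(L + 2012)/(D(54) - 498) = (738 + 2012)/((-12 - 1*54**2) - 498) = 2750/((-12 - 1*2916) - 498) = 2750/((-12 - 2916) - 498) = 2750/(-2928 - 498) = 2750/(-3426) = 2750*(-1/3426) = -1375/1713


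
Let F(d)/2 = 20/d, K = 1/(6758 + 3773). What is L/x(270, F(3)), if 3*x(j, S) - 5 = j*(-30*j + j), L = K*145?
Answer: -87/4452706889 ≈ -1.9539e-8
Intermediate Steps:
K = 1/10531 ≈ 9.4958e-5
L = 145/10531 (L = (1/10531)*145 = 145/10531 ≈ 0.013769)
F(d) = 40/d (F(d) = 2*(20/d) = 40/d)
x(j, S) = 5/3 - 29*j**2/3 (x(j, S) = 5/3 + (j*(-30*j + j))/3 = 5/3 + (j*(-29*j))/3 = 5/3 + (-29*j**2)/3 = 5/3 - 29*j**2/3)
L/x(270, F(3)) = 145/(10531*(5/3 - 29/3*270**2)) = 145/(10531*(5/3 - 29/3*72900)) = 145/(10531*(5/3 - 704700)) = 145/(10531*(-2114095/3)) = (145/10531)*(-3/2114095) = -87/4452706889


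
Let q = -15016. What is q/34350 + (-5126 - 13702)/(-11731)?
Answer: 235294552/201479925 ≈ 1.1678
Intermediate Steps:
q/34350 + (-5126 - 13702)/(-11731) = -15016/34350 + (-5126 - 13702)/(-11731) = -15016*1/34350 - 18828*(-1/11731) = -7508/17175 + 18828/11731 = 235294552/201479925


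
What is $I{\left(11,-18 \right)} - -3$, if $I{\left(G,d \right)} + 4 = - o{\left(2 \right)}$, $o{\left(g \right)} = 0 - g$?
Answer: $1$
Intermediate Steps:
$o{\left(g \right)} = - g$
$I{\left(G,d \right)} = -2$ ($I{\left(G,d \right)} = -4 - \left(-1\right) 2 = -4 - -2 = -4 + 2 = -2$)
$I{\left(11,-18 \right)} - -3 = -2 - -3 = -2 + 3 = 1$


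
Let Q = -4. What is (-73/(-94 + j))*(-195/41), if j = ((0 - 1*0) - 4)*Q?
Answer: -365/82 ≈ -4.4512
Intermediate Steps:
j = 16 (j = ((0 - 1*0) - 4)*(-4) = ((0 + 0) - 4)*(-4) = (0 - 4)*(-4) = -4*(-4) = 16)
(-73/(-94 + j))*(-195/41) = (-73/(-94 + 16))*(-195/41) = (-73/(-78))*(-195*1/41) = -1/78*(-73)*(-195/41) = (73/78)*(-195/41) = -365/82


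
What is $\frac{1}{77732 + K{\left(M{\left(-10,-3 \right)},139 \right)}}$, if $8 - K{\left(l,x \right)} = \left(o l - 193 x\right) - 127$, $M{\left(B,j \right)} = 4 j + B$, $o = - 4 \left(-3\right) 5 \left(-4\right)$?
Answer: $\frac{1}{99414} \approx 1.0059 \cdot 10^{-5}$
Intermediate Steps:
$o = -240$ ($o = - 4 \left(\left(-15\right) \left(-4\right)\right) = \left(-4\right) 60 = -240$)
$M{\left(B,j \right)} = B + 4 j$
$K{\left(l,x \right)} = 135 + 193 x + 240 l$ ($K{\left(l,x \right)} = 8 - \left(\left(- 240 l - 193 x\right) - 127\right) = 8 - \left(-127 - 240 l - 193 x\right) = 8 + \left(127 + 193 x + 240 l\right) = 135 + 193 x + 240 l$)
$\frac{1}{77732 + K{\left(M{\left(-10,-3 \right)},139 \right)}} = \frac{1}{77732 + \left(135 + 193 \cdot 139 + 240 \left(-10 + 4 \left(-3\right)\right)\right)} = \frac{1}{77732 + \left(135 + 26827 + 240 \left(-10 - 12\right)\right)} = \frac{1}{77732 + \left(135 + 26827 + 240 \left(-22\right)\right)} = \frac{1}{77732 + \left(135 + 26827 - 5280\right)} = \frac{1}{77732 + 21682} = \frac{1}{99414}$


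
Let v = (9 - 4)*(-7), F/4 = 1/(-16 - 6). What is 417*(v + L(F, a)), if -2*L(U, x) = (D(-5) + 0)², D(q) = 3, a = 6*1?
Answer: -32943/2 ≈ -16472.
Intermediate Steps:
a = 6
F = -2/11 (F = 4/(-16 - 6) = 4/(-22) = 4*(-1/22) = -2/11 ≈ -0.18182)
L(U, x) = -9/2 (L(U, x) = -(3 + 0)²/2 = -½*3² = -½*9 = -9/2)
v = -35 (v = 5*(-7) = -35)
417*(v + L(F, a)) = 417*(-35 - 9/2) = 417*(-79/2) = -32943/2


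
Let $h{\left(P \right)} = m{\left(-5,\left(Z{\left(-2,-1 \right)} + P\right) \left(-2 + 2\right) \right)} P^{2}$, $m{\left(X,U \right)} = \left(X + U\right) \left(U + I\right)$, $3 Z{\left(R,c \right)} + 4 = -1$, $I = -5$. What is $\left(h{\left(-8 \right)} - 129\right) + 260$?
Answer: $1731$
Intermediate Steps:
$Z{\left(R,c \right)} = - \frac{5}{3}$ ($Z{\left(R,c \right)} = - \frac{4}{3} + \frac{1}{3} \left(-1\right) = - \frac{4}{3} - \frac{1}{3} = - \frac{5}{3}$)
$m{\left(X,U \right)} = \left(-5 + U\right) \left(U + X\right)$ ($m{\left(X,U \right)} = \left(X + U\right) \left(U - 5\right) = \left(U + X\right) \left(-5 + U\right) = \left(-5 + U\right) \left(U + X\right)$)
$h{\left(P \right)} = 25 P^{2}$ ($h{\left(P \right)} = \left(\left(\left(- \frac{5}{3} + P\right) \left(-2 + 2\right)\right)^{2} - 5 \left(- \frac{5}{3} + P\right) \left(-2 + 2\right) - -25 + \left(- \frac{5}{3} + P\right) \left(-2 + 2\right) \left(-5\right)\right) P^{2} = \left(\left(\left(- \frac{5}{3} + P\right) 0\right)^{2} - 5 \left(- \frac{5}{3} + P\right) 0 + 25 + \left(- \frac{5}{3} + P\right) 0 \left(-5\right)\right) P^{2} = \left(0^{2} - 0 + 25 + 0 \left(-5\right)\right) P^{2} = \left(0 + 0 + 25 + 0\right) P^{2} = 25 P^{2}$)
$\left(h{\left(-8 \right)} - 129\right) + 260 = \left(25 \left(-8\right)^{2} - 129\right) + 260 = \left(25 \cdot 64 - 129\right) + 260 = \left(1600 - 129\right) + 260 = 1471 + 260 = 1731$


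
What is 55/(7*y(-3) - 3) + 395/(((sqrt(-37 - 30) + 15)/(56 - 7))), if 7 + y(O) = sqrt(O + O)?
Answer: 5*(201127 - 27097*I*sqrt(6) - 11*I*sqrt(67))/((15 + I*sqrt(67))*(52 - 7*I*sqrt(6))) ≈ 993.31 - 542.87*I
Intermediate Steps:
y(O) = -7 + sqrt(2)*sqrt(O) (y(O) = -7 + sqrt(O + O) = -7 + sqrt(2*O) = -7 + sqrt(2)*sqrt(O))
55/(7*y(-3) - 3) + 395/(((sqrt(-37 - 30) + 15)/(56 - 7))) = 55/(7*(-7 + sqrt(2)*sqrt(-3)) - 3) + 395/(((sqrt(-37 - 30) + 15)/(56 - 7))) = 55/(7*(-7 + sqrt(2)*(I*sqrt(3))) - 3) + 395/(((sqrt(-67) + 15)/49)) = 55/(7*(-7 + I*sqrt(6)) - 3) + 395/(((I*sqrt(67) + 15)*(1/49))) = 55/((-49 + 7*I*sqrt(6)) - 3) + 395/(((15 + I*sqrt(67))*(1/49))) = 55/(-52 + 7*I*sqrt(6)) + 395/(15/49 + I*sqrt(67)/49)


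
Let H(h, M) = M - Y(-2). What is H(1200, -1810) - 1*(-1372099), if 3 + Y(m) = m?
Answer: 1370294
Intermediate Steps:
Y(m) = -3 + m
H(h, M) = 5 + M (H(h, M) = M - (-3 - 2) = M - 1*(-5) = M + 5 = 5 + M)
H(1200, -1810) - 1*(-1372099) = (5 - 1810) - 1*(-1372099) = -1805 + 1372099 = 1370294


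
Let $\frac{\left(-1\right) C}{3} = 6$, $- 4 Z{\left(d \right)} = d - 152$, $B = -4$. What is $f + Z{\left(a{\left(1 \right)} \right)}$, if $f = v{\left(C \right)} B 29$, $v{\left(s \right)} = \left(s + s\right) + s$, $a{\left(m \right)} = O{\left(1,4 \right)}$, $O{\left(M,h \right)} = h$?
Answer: $6301$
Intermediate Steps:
$a{\left(m \right)} = 4$
$Z{\left(d \right)} = 38 - \frac{d}{4}$ ($Z{\left(d \right)} = - \frac{d - 152}{4} = - \frac{-152 + d}{4} = 38 - \frac{d}{4}$)
$C = -18$ ($C = \left(-3\right) 6 = -18$)
$v{\left(s \right)} = 3 s$ ($v{\left(s \right)} = 2 s + s = 3 s$)
$f = 6264$ ($f = 3 \left(-18\right) \left(-4\right) 29 = \left(-54\right) \left(-4\right) 29 = 216 \cdot 29 = 6264$)
$f + Z{\left(a{\left(1 \right)} \right)} = 6264 + \left(38 - 1\right) = 6264 + 37 = 6301$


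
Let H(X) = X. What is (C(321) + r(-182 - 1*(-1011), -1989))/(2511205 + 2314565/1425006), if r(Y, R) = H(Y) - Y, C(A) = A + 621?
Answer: 122032332/325316773345 ≈ 0.00037512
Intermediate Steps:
C(A) = 621 + A
r(Y, R) = 0 (r(Y, R) = Y - Y = 0)
(C(321) + r(-182 - 1*(-1011), -1989))/(2511205 + 2314565/1425006) = ((621 + 321) + 0)/(2511205 + 2314565/1425006) = (942 + 0)/(2511205 + 2314565*(1/1425006)) = 942/(2511205 + 210415/129546) = 942/(325316773345/129546) = 942*(129546/325316773345) = 122032332/325316773345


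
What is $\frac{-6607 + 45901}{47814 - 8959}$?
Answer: $\frac{39294}{38855} \approx 1.0113$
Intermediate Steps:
$\frac{-6607 + 45901}{47814 - 8959} = \frac{39294}{38855}$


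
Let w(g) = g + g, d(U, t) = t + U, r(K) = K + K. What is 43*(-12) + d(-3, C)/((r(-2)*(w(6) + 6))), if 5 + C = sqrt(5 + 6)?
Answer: -4643/9 - sqrt(11)/72 ≈ -515.93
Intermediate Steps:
r(K) = 2*K
C = -5 + sqrt(11) (C = -5 + sqrt(5 + 6) = -5 + sqrt(11) ≈ -1.6834)
d(U, t) = U + t
w(g) = 2*g
43*(-12) + d(-3, C)/((r(-2)*(w(6) + 6))) = 43*(-12) + (-3 + (-5 + sqrt(11)))/(((2*(-2))*(2*6 + 6))) = -516 + (-8 + sqrt(11))/((-4*(12 + 6))) = -516 + (-8 + sqrt(11))/((-4*18)) = -516 + (-8 + sqrt(11))/(-72) = -516 + (-8 + sqrt(11))*(-1/72) = -516 + (1/9 - sqrt(11)/72) = -4643/9 - sqrt(11)/72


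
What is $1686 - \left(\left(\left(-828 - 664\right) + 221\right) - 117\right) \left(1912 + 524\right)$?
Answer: $3382854$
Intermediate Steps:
$1686 - \left(\left(\left(-828 - 664\right) + 221\right) - 117\right) \left(1912 + 524\right) = 1686 - \left(\left(-1492 + 221\right) - 117\right) 2436 = 1686 - \left(-1271 - 117\right) 2436 = 1686 - \left(-1388\right) 2436 = 1686 - -3381168 = 1686 + 3381168 = 3382854$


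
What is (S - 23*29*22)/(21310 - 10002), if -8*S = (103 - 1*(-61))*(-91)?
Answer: -25617/22616 ≈ -1.1327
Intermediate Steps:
S = 3731/2 (S = -(103 - 1*(-61))*(-91)/8 = -(103 + 61)*(-91)/8 = -41*(-91)/2 = -⅛*(-14924) = 3731/2 ≈ 1865.5)
(S - 23*29*22)/(21310 - 10002) = (3731/2 - 23*29*22)/(21310 - 10002) = (3731/2 - 667*22)/11308 = (3731/2 - 14674)*(1/11308) = -25617/2*1/11308 = -25617/22616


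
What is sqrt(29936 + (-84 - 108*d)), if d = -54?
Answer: 2*sqrt(8921) ≈ 188.90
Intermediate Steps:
sqrt(29936 + (-84 - 108*d)) = sqrt(29936 + (-84 - 108*(-54))) = sqrt(29936 + (-84 + 5832)) = sqrt(29936 + 5748) = sqrt(35684) = 2*sqrt(8921)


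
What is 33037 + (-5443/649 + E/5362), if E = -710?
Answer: 57468532775/1739969 ≈ 33029.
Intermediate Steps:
33037 + (-5443/649 + E/5362) = 33037 + (-5443/649 - 710/5362) = 33037 + (-5443*1/649 - 710*1/5362) = 33037 + (-5443/649 - 355/2681) = 33037 - 14823078/1739969 = 57468532775/1739969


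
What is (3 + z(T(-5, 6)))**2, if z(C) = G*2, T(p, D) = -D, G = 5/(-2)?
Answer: 4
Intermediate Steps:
G = -5/2 (G = 5*(-1/2) = -5/2 ≈ -2.5000)
z(C) = -5 (z(C) = -5/2*2 = -5)
(3 + z(T(-5, 6)))**2 = (3 - 5)**2 = (-2)**2 = 4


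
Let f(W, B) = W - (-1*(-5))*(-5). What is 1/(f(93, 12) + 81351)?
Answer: 1/81469 ≈ 1.2275e-5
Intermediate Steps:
f(W, B) = 25 + W (f(W, B) = W - 5*(-5) = W - 1*(-25) = W + 25 = 25 + W)
1/(f(93, 12) + 81351) = 1/((25 + 93) + 81351) = 1/(118 + 81351) = 1/81469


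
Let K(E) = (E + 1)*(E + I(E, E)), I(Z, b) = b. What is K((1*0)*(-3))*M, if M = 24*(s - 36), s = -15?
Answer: 0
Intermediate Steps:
K(E) = 2*E*(1 + E) (K(E) = (E + 1)*(E + E) = (1 + E)*(2*E) = 2*E*(1 + E))
M = -1224 (M = 24*(-15 - 36) = 24*(-51) = -1224)
K((1*0)*(-3))*M = (2*((1*0)*(-3))*(1 + (1*0)*(-3)))*(-1224) = (2*(0*(-3))*(1 + 0*(-3)))*(-1224) = (2*0*(1 + 0))*(-1224) = (2*0*1)*(-1224) = 0*(-1224) = 0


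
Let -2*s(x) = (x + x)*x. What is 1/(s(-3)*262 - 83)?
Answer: -1/2441 ≈ -0.00040967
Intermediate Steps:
s(x) = -x² (s(x) = -(x + x)*x/2 = -2*x*x/2 = -x²)
1/(s(-3)*262 - 83) = 1/(-1*(-3)²*262 - 83) = 1/(-1*9*262 - 83) = 1/(-9*262 - 83) = 1/(-2358 - 83) = 1/(-2441) = -1/2441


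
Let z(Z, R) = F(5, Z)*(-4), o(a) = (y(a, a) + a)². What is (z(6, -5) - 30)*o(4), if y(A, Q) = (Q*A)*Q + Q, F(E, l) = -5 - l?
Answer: 72576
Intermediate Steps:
y(A, Q) = Q + A*Q² (y(A, Q) = (A*Q)*Q + Q = A*Q² + Q = Q + A*Q²)
o(a) = (a + a*(1 + a²))² (o(a) = (a*(1 + a*a) + a)² = (a*(1 + a²) + a)² = (a + a*(1 + a²))²)
z(Z, R) = 20 + 4*Z (z(Z, R) = (-5 - Z)*(-4) = 20 + 4*Z)
(z(6, -5) - 30)*o(4) = ((20 + 4*6) - 30)*(4²*(2 + 4²)²) = ((20 + 24) - 30)*(16*(2 + 16)²) = (44 - 30)*(16*18²) = 14*(16*324) = 14*5184 = 72576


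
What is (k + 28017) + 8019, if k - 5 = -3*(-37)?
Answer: 36152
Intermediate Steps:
k = 116 (k = 5 - 3*(-37) = 5 + 111 = 116)
(k + 28017) + 8019 = (116 + 28017) + 8019 = 28133 + 8019 = 36152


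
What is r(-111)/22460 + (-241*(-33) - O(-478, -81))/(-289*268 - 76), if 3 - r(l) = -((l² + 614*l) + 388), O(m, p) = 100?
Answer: -1118671439/435319720 ≈ -2.5698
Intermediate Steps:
r(l) = 391 + l² + 614*l (r(l) = 3 - (-1)*((l² + 614*l) + 388) = 3 - (-1)*(388 + l² + 614*l) = 3 - (-388 - l² - 614*l) = 3 + (388 + l² + 614*l) = 391 + l² + 614*l)
r(-111)/22460 + (-241*(-33) - O(-478, -81))/(-289*268 - 76) = (391 + (-111)² + 614*(-111))/22460 + (-241*(-33) - 1*100)/(-289*268 - 76) = (391 + 12321 - 68154)*(1/22460) + (7953 - 100)/(-77452 - 76) = -55442*1/22460 + 7853/(-77528) = -27721/11230 + 7853*(-1/77528) = -27721/11230 - 7853/77528 = -1118671439/435319720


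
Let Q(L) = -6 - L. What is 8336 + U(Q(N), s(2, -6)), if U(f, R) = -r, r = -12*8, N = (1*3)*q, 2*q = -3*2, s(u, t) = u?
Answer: 8432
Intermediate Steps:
q = -3 (q = (-3*2)/2 = (½)*(-6) = -3)
N = -9 (N = (1*3)*(-3) = 3*(-3) = -9)
r = -96
U(f, R) = 96 (U(f, R) = -1*(-96) = 96)
8336 + U(Q(N), s(2, -6)) = 8336 + 96 = 8432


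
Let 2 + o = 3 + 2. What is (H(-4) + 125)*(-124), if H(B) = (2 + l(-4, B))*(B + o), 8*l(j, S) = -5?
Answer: -30659/2 ≈ -15330.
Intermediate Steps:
l(j, S) = -5/8 (l(j, S) = (⅛)*(-5) = -5/8)
o = 3 (o = -2 + (3 + 2) = -2 + 5 = 3)
H(B) = 33/8 + 11*B/8 (H(B) = (2 - 5/8)*(B + 3) = 11*(3 + B)/8 = 33/8 + 11*B/8)
(H(-4) + 125)*(-124) = ((33/8 + (11/8)*(-4)) + 125)*(-124) = ((33/8 - 11/2) + 125)*(-124) = (-11/8 + 125)*(-124) = (989/8)*(-124) = -30659/2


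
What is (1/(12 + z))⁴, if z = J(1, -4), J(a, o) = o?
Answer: 1/4096 ≈ 0.00024414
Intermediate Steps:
z = -4
(1/(12 + z))⁴ = (1/(12 - 4))⁴ = (1/8)⁴ = (⅛)⁴ = 1/4096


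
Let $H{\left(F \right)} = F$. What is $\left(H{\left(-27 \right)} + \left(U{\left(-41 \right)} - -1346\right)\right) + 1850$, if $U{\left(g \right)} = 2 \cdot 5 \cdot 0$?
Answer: $3169$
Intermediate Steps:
$U{\left(g \right)} = 0$ ($U{\left(g \right)} = 10 \cdot 0 = 0$)
$\left(H{\left(-27 \right)} + \left(U{\left(-41 \right)} - -1346\right)\right) + 1850 = \left(-27 + \left(0 - -1346\right)\right) + 1850 = \left(-27 + \left(0 + 1346\right)\right) + 1850 = \left(-27 + 1346\right) + 1850 = 1319 + 1850 = 3169$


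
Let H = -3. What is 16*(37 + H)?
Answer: 544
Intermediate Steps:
16*(37 + H) = 16*(37 - 3) = 16*34 = 544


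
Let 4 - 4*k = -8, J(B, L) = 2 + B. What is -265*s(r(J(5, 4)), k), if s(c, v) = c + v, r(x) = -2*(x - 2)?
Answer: 1855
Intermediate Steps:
r(x) = 4 - 2*x (r(x) = -2*(-2 + x) = 4 - 2*x)
k = 3 (k = 1 - 1/4*(-8) = 1 + 2 = 3)
-265*s(r(J(5, 4)), k) = -265*((4 - 2*(2 + 5)) + 3) = -265*((4 - 2*7) + 3) = -265*((4 - 14) + 3) = -265*(-10 + 3) = -265*(-7) = 1855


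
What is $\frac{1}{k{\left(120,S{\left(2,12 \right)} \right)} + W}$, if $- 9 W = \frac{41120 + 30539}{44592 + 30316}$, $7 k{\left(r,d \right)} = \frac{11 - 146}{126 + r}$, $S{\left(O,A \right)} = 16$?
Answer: $- \frac{193487364}{35735003} \approx -5.4145$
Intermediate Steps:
$k{\left(r,d \right)} = - \frac{135}{7 \left(126 + r\right)}$ ($k{\left(r,d \right)} = \frac{\left(11 - 146\right) \frac{1}{126 + r}}{7} = \frac{\left(-135\right) \frac{1}{126 + r}}{7} = - \frac{135}{7 \left(126 + r\right)}$)
$W = - \frac{71659}{674172}$ ($W = - \frac{\left(41120 + 30539\right) \frac{1}{44592 + 30316}}{9} = - \frac{71659 \cdot \frac{1}{74908}}{9} = \left(- \frac{1}{9}\right) \frac{71659}{74908} = - \frac{71659}{674172} \approx -0.10629$)
$\frac{1}{k{\left(120,S{\left(2,12 \right)} \right)} + W} = \frac{1}{- \frac{135}{882 + 7 \cdot 120} - \frac{71659}{674172}} = \frac{1}{- \frac{135}{882 + 840} - \frac{71659}{674172}} = \frac{1}{- \frac{135}{1722} - \frac{71659}{674172}} = \frac{1}{\left(-135\right) \frac{1}{1722} - \frac{71659}{674172}} = \frac{1}{- \frac{45}{574} - \frac{71659}{674172}} = \frac{1}{- \frac{35735003}{193487364}} = - \frac{193487364}{35735003}$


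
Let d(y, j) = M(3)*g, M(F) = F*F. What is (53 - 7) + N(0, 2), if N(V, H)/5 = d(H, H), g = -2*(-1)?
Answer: 136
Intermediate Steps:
M(F) = F²
g = 2
d(y, j) = 18 (d(y, j) = 3²*2 = 9*2 = 18)
N(V, H) = 90 (N(V, H) = 5*18 = 90)
(53 - 7) + N(0, 2) = (53 - 7) + 90 = 46 + 90 = 136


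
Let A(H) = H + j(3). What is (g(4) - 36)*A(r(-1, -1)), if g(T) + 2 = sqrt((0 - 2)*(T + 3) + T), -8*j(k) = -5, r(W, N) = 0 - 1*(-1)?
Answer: -247/4 + 13*I*sqrt(10)/8 ≈ -61.75 + 5.1387*I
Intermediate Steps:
r(W, N) = 1 (r(W, N) = 0 + 1 = 1)
j(k) = 5/8 (j(k) = -1/8*(-5) = 5/8)
g(T) = -2 + sqrt(-6 - T) (g(T) = -2 + sqrt((0 - 2)*(T + 3) + T) = -2 + sqrt(-2*(3 + T) + T) = -2 + sqrt((-6 - 2*T) + T) = -2 + sqrt(-6 - T))
A(H) = 5/8 + H (A(H) = H + 5/8 = 5/8 + H)
(g(4) - 36)*A(r(-1, -1)) = ((-2 + sqrt(-6 - 1*4)) - 36)*(5/8 + 1) = ((-2 + sqrt(-6 - 4)) - 36)*(13/8) = ((-2 + sqrt(-10)) - 36)*(13/8) = ((-2 + I*sqrt(10)) - 36)*(13/8) = (-38 + I*sqrt(10))*(13/8) = -247/4 + 13*I*sqrt(10)/8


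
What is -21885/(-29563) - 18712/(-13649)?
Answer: 851891221/403505387 ≈ 2.1112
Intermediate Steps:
-21885/(-29563) - 18712/(-13649) = -21885*(-1/29563) - 18712*(-1/13649) = 21885/29563 + 18712/13649 = 851891221/403505387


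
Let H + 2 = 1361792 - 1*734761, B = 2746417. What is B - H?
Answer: 2119388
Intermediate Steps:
H = 627029 (H = -2 + (1361792 - 1*734761) = -2 + (1361792 - 734761) = -2 + 627031 = 627029)
B - H = 2746417 - 1*627029 = 2746417 - 627029 = 2119388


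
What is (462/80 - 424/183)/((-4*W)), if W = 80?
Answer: -25313/2342400 ≈ -0.010806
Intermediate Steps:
(462/80 - 424/183)/((-4*W)) = (462/80 - 424/183)/((-4*80)) = (462*(1/80) - 424*1/183)/(-320) = (231/40 - 424/183)*(-1/320) = (25313/7320)*(-1/320) = -25313/2342400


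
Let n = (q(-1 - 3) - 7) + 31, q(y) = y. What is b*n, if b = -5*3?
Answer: -300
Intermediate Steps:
n = 20 (n = ((-1 - 3) - 7) + 31 = (-4 - 7) + 31 = -11 + 31 = 20)
b = -15
b*n = -15*20 = -300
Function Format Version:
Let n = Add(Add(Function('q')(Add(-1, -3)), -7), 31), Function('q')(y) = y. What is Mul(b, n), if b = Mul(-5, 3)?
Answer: -300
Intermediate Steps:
n = 20 (n = Add(Add(Add(-1, -3), -7), 31) = Add(Add(-4, -7), 31) = Add(-11, 31) = 20)
b = -15
Mul(b, n) = Mul(-15, 20) = -300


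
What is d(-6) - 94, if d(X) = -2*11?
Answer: -116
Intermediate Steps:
d(X) = -22
d(-6) - 94 = -22 - 94 = -116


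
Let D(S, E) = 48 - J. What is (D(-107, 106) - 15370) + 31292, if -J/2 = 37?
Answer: 16044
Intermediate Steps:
J = -74 (J = -2*37 = -74)
D(S, E) = 122 (D(S, E) = 48 - 1*(-74) = 48 + 74 = 122)
(D(-107, 106) - 15370) + 31292 = (122 - 15370) + 31292 = -15248 + 31292 = 16044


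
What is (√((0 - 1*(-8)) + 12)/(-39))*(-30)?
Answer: 20*√5/13 ≈ 3.4401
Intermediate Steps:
(√((0 - 1*(-8)) + 12)/(-39))*(-30) = -√((0 + 8) + 12)/39*(-30) = -√(8 + 12)/39*(-30) = -2*√5/39*(-30) = 20*√5/13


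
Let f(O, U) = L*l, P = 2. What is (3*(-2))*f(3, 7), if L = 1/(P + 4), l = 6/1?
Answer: -6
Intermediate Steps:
l = 6 (l = 6*1 = 6)
L = ⅙ (L = 1/(2 + 4) = 1/6 = ⅙ ≈ 0.16667)
f(O, U) = 1 (f(O, U) = (⅙)*6 = 1)
(3*(-2))*f(3, 7) = (3*(-2))*1 = -6*1 = -6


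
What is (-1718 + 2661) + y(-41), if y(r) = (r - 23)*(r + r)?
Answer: 6191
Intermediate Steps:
y(r) = 2*r*(-23 + r) (y(r) = (-23 + r)*(2*r) = 2*r*(-23 + r))
(-1718 + 2661) + y(-41) = (-1718 + 2661) + 2*(-41)*(-23 - 41) = 943 + 2*(-41)*(-64) = 943 + 5248 = 6191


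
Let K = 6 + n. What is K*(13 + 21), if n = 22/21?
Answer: 5032/21 ≈ 239.62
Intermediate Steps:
n = 22/21 (n = 22*(1/21) = 22/21 ≈ 1.0476)
K = 148/21 (K = 6 + 22/21 = 148/21 ≈ 7.0476)
K*(13 + 21) = 148*(13 + 21)/21 = (148/21)*34 = 5032/21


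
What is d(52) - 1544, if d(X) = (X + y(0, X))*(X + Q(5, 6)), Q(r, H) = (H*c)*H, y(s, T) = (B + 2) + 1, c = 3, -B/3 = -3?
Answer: 8696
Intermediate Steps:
B = 9 (B = -3*(-3) = 9)
y(s, T) = 12 (y(s, T) = (9 + 2) + 1 = 11 + 1 = 12)
Q(r, H) = 3*H² (Q(r, H) = (H*3)*H = (3*H)*H = 3*H²)
d(X) = (12 + X)*(108 + X) (d(X) = (X + 12)*(X + 3*6²) = (12 + X)*(X + 3*36) = (12 + X)*(X + 108) = (12 + X)*(108 + X))
d(52) - 1544 = (1296 + 52² + 120*52) - 1544 = (1296 + 2704 + 6240) - 1544 = 10240 - 1544 = 8696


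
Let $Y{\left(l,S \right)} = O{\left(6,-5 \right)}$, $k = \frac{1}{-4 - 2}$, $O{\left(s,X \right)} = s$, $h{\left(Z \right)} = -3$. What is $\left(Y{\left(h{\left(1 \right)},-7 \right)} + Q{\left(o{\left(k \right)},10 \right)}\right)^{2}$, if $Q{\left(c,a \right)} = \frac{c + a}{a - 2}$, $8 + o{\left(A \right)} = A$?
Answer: $\frac{89401}{2304} \approx 38.802$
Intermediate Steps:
$k = - \frac{1}{6}$ ($k = \frac{1}{-6} = - \frac{1}{6} \approx -0.16667$)
$o{\left(A \right)} = -8 + A$
$Q{\left(c,a \right)} = \frac{a + c}{-2 + a}$
$Y{\left(l,S \right)} = 6$
$\left(Y{\left(h{\left(1 \right)},-7 \right)} + Q{\left(o{\left(k \right)},10 \right)}\right)^{2} = \left(6 + \frac{10 - \frac{49}{6}}{-2 + 10}\right)^{2} = \left(6 + \frac{10 - \frac{49}{6}}{8}\right)^{2} = \left(6 + \frac{1}{8} \cdot \frac{11}{6}\right)^{2} = \left(6 + \frac{11}{48}\right)^{2} = \left(\frac{299}{48}\right)^{2} = \frac{89401}{2304}$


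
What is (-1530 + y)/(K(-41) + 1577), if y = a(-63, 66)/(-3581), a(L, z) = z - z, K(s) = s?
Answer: -255/256 ≈ -0.99609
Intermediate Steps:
a(L, z) = 0
y = 0 (y = 0/(-3581) = 0*(-1/3581) = 0)
(-1530 + y)/(K(-41) + 1577) = (-1530 + 0)/(-41 + 1577) = -1530/1536 = -1530*1/1536 = -255/256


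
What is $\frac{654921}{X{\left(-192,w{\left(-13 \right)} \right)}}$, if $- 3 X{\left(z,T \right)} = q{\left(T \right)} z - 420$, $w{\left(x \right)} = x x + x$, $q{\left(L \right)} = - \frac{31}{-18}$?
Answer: $\frac{5894289}{2252} \approx 2617.4$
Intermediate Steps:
$q{\left(L \right)} = \frac{31}{18}$ ($q{\left(L \right)} = \left(-31\right) \left(- \frac{1}{18}\right) = \frac{31}{18}$)
$w{\left(x \right)} = x + x^{2}$ ($w{\left(x \right)} = x^{2} + x = x + x^{2}$)
$X{\left(z,T \right)} = 140 - \frac{31 z}{54}$ ($X{\left(z,T \right)} = - \frac{\frac{31 z}{18} - 420}{3} = - \frac{-420 + \frac{31 z}{18}}{3} = 140 - \frac{31 z}{54}$)
$\frac{654921}{X{\left(-192,w{\left(-13 \right)} \right)}} = \frac{654921}{140 - - \frac{992}{9}} = \frac{654921}{140 + \frac{992}{9}} = \frac{654921}{\frac{2252}{9}} = 654921 \cdot \frac{9}{2252} = \frac{5894289}{2252}$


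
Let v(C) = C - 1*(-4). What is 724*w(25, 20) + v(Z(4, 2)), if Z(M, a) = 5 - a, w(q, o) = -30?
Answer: -21713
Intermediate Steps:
v(C) = 4 + C (v(C) = C + 4 = 4 + C)
724*w(25, 20) + v(Z(4, 2)) = 724*(-30) + (4 + (5 - 1*2)) = -21720 + (4 + (5 - 2)) = -21720 + (4 + 3) = -21720 + 7 = -21713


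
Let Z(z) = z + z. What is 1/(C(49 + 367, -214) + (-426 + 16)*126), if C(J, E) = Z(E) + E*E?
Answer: -1/6292 ≈ -0.00015893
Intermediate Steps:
Z(z) = 2*z
C(J, E) = E² + 2*E (C(J, E) = 2*E + E*E = 2*E + E² = E² + 2*E)
1/(C(49 + 367, -214) + (-426 + 16)*126) = 1/(-214*(2 - 214) + (-426 + 16)*126) = 1/(-214*(-212) - 410*126) = 1/(45368 - 51660) = 1/(-6292) = -1/6292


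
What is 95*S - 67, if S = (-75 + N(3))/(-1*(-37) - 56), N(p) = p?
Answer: 293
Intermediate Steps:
S = 72/19 (S = (-75 + 3)/(-1*(-37) - 56) = -72/(37 - 56) = -72/(-19) = -72*(-1/19) = 72/19 ≈ 3.7895)
95*S - 67 = 95*(72/19) - 67 = 360 - 67 = 293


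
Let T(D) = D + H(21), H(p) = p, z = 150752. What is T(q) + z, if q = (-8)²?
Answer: 150837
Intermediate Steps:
q = 64
T(D) = 21 + D (T(D) = D + 21 = 21 + D)
T(q) + z = (21 + 64) + 150752 = 85 + 150752 = 150837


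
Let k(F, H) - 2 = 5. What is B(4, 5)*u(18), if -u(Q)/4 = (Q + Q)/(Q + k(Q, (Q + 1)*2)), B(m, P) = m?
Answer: -576/25 ≈ -23.040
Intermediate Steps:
k(F, H) = 7 (k(F, H) = 2 + 5 = 7)
u(Q) = -8*Q/(7 + Q) (u(Q) = -4*(Q + Q)/(Q + 7) = -4*2*Q/(7 + Q) = -8*Q/(7 + Q))
B(4, 5)*u(18) = 4*(-8*18/(7 + 18)) = 4*(-8*18/25) = 4*(-8*18*1/25) = 4*(-144/25) = -576/25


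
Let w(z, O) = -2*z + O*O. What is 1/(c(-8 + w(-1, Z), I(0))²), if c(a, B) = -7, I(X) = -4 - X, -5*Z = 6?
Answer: 1/49 ≈ 0.020408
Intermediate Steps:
Z = -6/5 (Z = -⅕*6 = -6/5 ≈ -1.2000)
w(z, O) = O² - 2*z (w(z, O) = -2*z + O² = O² - 2*z)
1/(c(-8 + w(-1, Z), I(0))²) = 1/((-7)²) = 1/49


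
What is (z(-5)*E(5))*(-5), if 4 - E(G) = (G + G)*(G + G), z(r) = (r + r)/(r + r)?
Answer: 480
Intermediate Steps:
z(r) = 1 (z(r) = (2*r)/((2*r)) = (2*r)*(1/(2*r)) = 1)
E(G) = 4 - 4*G**2 (E(G) = 4 - (G + G)*(G + G) = 4 - 2*G*2*G = 4 - 4*G**2)
(z(-5)*E(5))*(-5) = (1*(4 - 4*5**2))*(-5) = (1*(4 - 4*25))*(-5) = (1*(4 - 100))*(-5) = (1*(-96))*(-5) = -96*(-5) = 480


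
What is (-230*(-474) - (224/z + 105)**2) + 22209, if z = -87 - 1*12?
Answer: 1182726188/9801 ≈ 1.2067e+5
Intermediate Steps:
z = -99 (z = -87 - 12 = -99)
(-230*(-474) - (224/z + 105)**2) + 22209 = (-230*(-474) - (224/(-99) + 105)**2) + 22209 = (109020 - (224*(-1/99) + 105)**2) + 22209 = (109020 - (-224/99 + 105)**2) + 22209 = (109020 - (10171/99)**2) + 22209 = (109020 - 1*103449241/9801) + 22209 = (109020 - 103449241/9801) + 22209 = 965055779/9801 + 22209 = 1182726188/9801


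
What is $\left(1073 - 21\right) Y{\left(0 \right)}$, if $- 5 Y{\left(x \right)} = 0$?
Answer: $0$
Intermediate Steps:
$Y{\left(x \right)} = 0$ ($Y{\left(x \right)} = \left(- \frac{1}{5}\right) 0 = 0$)
$\left(1073 - 21\right) Y{\left(0 \right)} = \left(1073 - 21\right) 0 = 1052 \cdot 0 = 0$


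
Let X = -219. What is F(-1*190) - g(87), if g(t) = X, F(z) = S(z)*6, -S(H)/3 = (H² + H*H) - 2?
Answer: -1299345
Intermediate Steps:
S(H) = 6 - 6*H² (S(H) = -3*((H² + H*H) - 2) = -3*((H² + H²) - 2) = -3*(2*H² - 2) = -3*(-2 + 2*H²) = 6 - 6*H²)
F(z) = 36 - 36*z² (F(z) = (6 - 6*z²)*6 = 36 - 36*z²)
g(t) = -219
F(-1*190) - g(87) = (36 - 36*(-1*190)²) - 1*(-219) = (36 - 36*(-190)²) + 219 = (36 - 36*36100) + 219 = (36 - 1299600) + 219 = -1299564 + 219 = -1299345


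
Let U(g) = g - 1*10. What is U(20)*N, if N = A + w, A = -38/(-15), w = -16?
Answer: -404/3 ≈ -134.67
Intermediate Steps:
U(g) = -10 + g (U(g) = g - 10 = -10 + g)
A = 38/15 (A = -38*(-1/15) = 38/15 ≈ 2.5333)
N = -202/15 (N = 38/15 - 16 = -202/15 ≈ -13.467)
U(20)*N = (-10 + 20)*(-202/15) = 10*(-202/15) = -404/3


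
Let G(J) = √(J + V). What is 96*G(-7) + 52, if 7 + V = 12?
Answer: 52 + 96*I*√2 ≈ 52.0 + 135.76*I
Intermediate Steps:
V = 5 (V = -7 + 12 = 5)
G(J) = √(5 + J) (G(J) = √(J + 5) = √(5 + J))
96*G(-7) + 52 = 96*√(5 - 7) + 52 = 96*√(-2) + 52 = 96*(I*√2) + 52 = 96*I*√2 + 52 = 52 + 96*I*√2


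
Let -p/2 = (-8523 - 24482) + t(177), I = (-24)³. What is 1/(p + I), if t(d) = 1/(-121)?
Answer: 121/6314508 ≈ 1.9162e-5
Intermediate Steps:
t(d) = -1/121
I = -13824
p = 7987212/121 (p = -2*((-8523 - 24482) - 1/121) = -2*(-33005 - 1/121) = -2*(-3993606/121) = 7987212/121 ≈ 66010.)
1/(p + I) = 1/(7987212/121 - 13824) = 1/(6314508/121) = 121/6314508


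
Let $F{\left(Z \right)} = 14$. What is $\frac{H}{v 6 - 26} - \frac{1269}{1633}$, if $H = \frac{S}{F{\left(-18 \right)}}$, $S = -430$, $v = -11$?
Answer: $- \frac{20267}{45724} \approx -0.44325$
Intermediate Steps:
$H = - \frac{215}{7}$ ($H = - \frac{430}{14} = \left(-430\right) \frac{1}{14} = - \frac{215}{7} \approx -30.714$)
$\frac{H}{v 6 - 26} - \frac{1269}{1633} = - \frac{215}{7 \left(\left(-11\right) 6 - 26\right)} - \frac{1269}{1633} = - \frac{215}{7 \left(-66 - 26\right)} - \frac{1269}{1633} = - \frac{215}{7 \left(-92\right)} - \frac{1269}{1633} = \left(- \frac{215}{7}\right) \left(- \frac{1}{92}\right) - \frac{1269}{1633} = \frac{215}{644} - \frac{1269}{1633} = - \frac{20267}{45724}$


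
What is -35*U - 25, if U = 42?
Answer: -1495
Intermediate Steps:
-35*U - 25 = -35*42 - 25 = -1470 - 25 = -1495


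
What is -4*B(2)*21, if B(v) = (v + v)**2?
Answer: -1344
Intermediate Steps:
B(v) = 4*v**2 (B(v) = (2*v)**2 = 4*v**2)
-4*B(2)*21 = -16*2**2*21 = -16*4*21 = -4*16*21 = -64*21 = -1344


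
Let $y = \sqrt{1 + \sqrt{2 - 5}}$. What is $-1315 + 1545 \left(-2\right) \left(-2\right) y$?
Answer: $-1315 + 6180 \sqrt{1 + i \sqrt{3}} \approx 6253.9 + 4369.9 i$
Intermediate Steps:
$y = \sqrt{1 + i \sqrt{3}}$ ($y = \sqrt{1 + \sqrt{-3}} = \sqrt{1 + i \sqrt{3}} \approx 1.2247 + 0.70711 i$)
$-1315 + 1545 \left(-2\right) \left(-2\right) y = -1315 + 1545 \left(-2\right) \left(-2\right) \sqrt{1 + i \sqrt{3}} = -1315 + 1545 \cdot 4 \sqrt{1 + i \sqrt{3}} = -1315 + 6180 \sqrt{1 + i \sqrt{3}}$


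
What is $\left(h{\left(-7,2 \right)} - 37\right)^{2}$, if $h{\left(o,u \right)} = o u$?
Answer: $2601$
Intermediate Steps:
$\left(h{\left(-7,2 \right)} - 37\right)^{2} = \left(\left(-7\right) 2 - 37\right)^{2} = \left(-14 - 37\right)^{2} = \left(-51\right)^{2} = 2601$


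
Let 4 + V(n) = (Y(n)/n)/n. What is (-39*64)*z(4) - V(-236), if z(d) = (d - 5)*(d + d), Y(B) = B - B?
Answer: 19972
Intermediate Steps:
Y(B) = 0
V(n) = -4 (V(n) = -4 + (0/n)/n = -4 + 0/n = -4 + 0 = -4)
z(d) = 2*d*(-5 + d) (z(d) = (-5 + d)*(2*d) = 2*d*(-5 + d))
(-39*64)*z(4) - V(-236) = (-39*64)*(2*4*(-5 + 4)) - 1*(-4) = -4992*4*(-1) + 4 = -2496*(-8) + 4 = 19968 + 4 = 19972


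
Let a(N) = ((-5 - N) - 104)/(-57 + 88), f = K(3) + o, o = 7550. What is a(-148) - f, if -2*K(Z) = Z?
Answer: -467929/62 ≈ -7547.2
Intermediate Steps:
K(Z) = -Z/2
f = 15097/2 (f = -1/2*3 + 7550 = -3/2 + 7550 = 15097/2 ≈ 7548.5)
a(N) = -109/31 - N/31 (a(N) = (-109 - N)/31 = (-109 - N)*(1/31) = -109/31 - N/31)
a(-148) - f = (-109/31 - 1/31*(-148)) - 1*15097/2 = (-109/31 + 148/31) - 15097/2 = 39/31 - 15097/2 = -467929/62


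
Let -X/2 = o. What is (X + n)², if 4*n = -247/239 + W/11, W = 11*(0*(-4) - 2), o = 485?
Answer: 861267522025/913936 ≈ 9.4237e+5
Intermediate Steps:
W = -22 (W = 11*(0 - 2) = 11*(-2) = -22)
X = -970 (X = -2*485 = -970)
n = -725/956 (n = (-247/239 - 22/11)/4 = (-247*1/239 - 22*1/11)/4 = (-247/239 - 2)/4 = (¼)*(-725/239) = -725/956 ≈ -0.75837)
(X + n)² = (-970 - 725/956)² = (-928045/956)² = 861267522025/913936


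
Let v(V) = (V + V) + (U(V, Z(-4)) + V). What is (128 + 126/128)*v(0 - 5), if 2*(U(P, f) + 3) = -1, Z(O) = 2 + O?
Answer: -305435/128 ≈ -2386.2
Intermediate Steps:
U(P, f) = -7/2 (U(P, f) = -3 + (½)*(-1) = -3 - ½ = -7/2)
v(V) = -7/2 + 3*V (v(V) = (V + V) + (-7/2 + V) = 2*V + (-7/2 + V) = -7/2 + 3*V)
(128 + 126/128)*v(0 - 5) = (128 + 126/128)*(-7/2 + 3*(0 - 5)) = (128 + 126*(1/128))*(-7/2 + 3*(-5)) = (128 + 63/64)*(-7/2 - 15) = (8255/64)*(-37/2) = -305435/128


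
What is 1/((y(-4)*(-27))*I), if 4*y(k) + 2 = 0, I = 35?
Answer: 2/945 ≈ 0.0021164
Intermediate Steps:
y(k) = -½ (y(k) = -½ + (¼)*0 = -½ + 0 = -½)
1/((y(-4)*(-27))*I) = 1/(-½*(-27)*35) = 1/((27/2)*35) = 1/(945/2) = 2/945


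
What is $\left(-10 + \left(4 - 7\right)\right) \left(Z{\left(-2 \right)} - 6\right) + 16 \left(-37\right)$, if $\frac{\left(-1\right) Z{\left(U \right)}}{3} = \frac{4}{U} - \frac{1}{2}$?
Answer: $- \frac{1223}{2} \approx -611.5$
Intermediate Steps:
$Z{\left(U \right)} = \frac{3}{2} - \frac{12}{U}$ ($Z{\left(U \right)} = - 3 \left(\frac{4}{U} - \frac{1}{2}\right) = - 3 \left(- \frac{1}{2} + \frac{4}{U}\right) = \frac{3}{2} - \frac{12}{U}$)
$\left(-10 + \left(4 - 7\right)\right) \left(Z{\left(-2 \right)} - 6\right) + 16 \left(-37\right) = \left(-10 + \left(4 - 7\right)\right) \left(\left(\frac{3}{2} - \frac{12}{-2}\right) - 6\right) + 16 \left(-37\right) = \left(-10 - 3\right) \left(\left(\frac{3}{2} - -6\right) - 6\right) - 592 = - 13 \left(\left(\frac{3}{2} + 6\right) - 6\right) - 592 = - 13 \left(\frac{15}{2} - 6\right) - 592 = \left(-13\right) \frac{3}{2} - 592 = - \frac{39}{2} - 592 = - \frac{1223}{2}$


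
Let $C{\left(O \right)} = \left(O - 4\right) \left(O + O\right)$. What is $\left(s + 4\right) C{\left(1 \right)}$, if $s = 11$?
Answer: $-90$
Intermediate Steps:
$C{\left(O \right)} = 2 O \left(-4 + O\right)$ ($C{\left(O \right)} = \left(-4 + O\right) 2 O = 2 O \left(-4 + O\right)$)
$\left(s + 4\right) C{\left(1 \right)} = \left(11 + 4\right) 2 \cdot 1 \left(-4 + 1\right) = 15 \cdot 2 \cdot 1 \left(-3\right) = 15 \left(-6\right) = -90$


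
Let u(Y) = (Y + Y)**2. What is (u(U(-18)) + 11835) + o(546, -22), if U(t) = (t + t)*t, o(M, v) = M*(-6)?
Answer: 1688175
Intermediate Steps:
o(M, v) = -6*M
U(t) = 2*t**2 (U(t) = (2*t)*t = 2*t**2)
u(Y) = 4*Y**2 (u(Y) = (2*Y)**2 = 4*Y**2)
(u(U(-18)) + 11835) + o(546, -22) = (4*(2*(-18)**2)**2 + 11835) - 6*546 = (4*(2*324)**2 + 11835) - 3276 = (4*648**2 + 11835) - 3276 = (4*419904 + 11835) - 3276 = (1679616 + 11835) - 3276 = 1691451 - 3276 = 1688175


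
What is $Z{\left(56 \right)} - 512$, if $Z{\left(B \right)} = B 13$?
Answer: $216$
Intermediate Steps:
$Z{\left(B \right)} = 13 B$
$Z{\left(56 \right)} - 512 = 13 \cdot 56 - 512 = 728 - 512 = 216$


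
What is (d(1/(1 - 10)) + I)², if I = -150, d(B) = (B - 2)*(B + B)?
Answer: 146700544/6561 ≈ 22359.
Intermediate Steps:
d(B) = 2*B*(-2 + B) (d(B) = (-2 + B)*(2*B) = 2*B*(-2 + B))
(d(1/(1 - 10)) + I)² = (2*(-2 + 1/(1 - 10))/(1 - 10) - 150)² = (2*(-2 + 1/(-9))/(-9) - 150)² = (2*(-⅑)*(-2 - ⅑) - 150)² = (2*(-⅑)*(-19/9) - 150)² = (38/81 - 150)² = (-12112/81)² = 146700544/6561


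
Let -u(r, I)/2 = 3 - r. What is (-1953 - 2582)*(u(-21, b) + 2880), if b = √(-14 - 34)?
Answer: -12843120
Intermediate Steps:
b = 4*I*√3 (b = √(-48) = 4*I*√3 ≈ 6.9282*I)
u(r, I) = -6 + 2*r (u(r, I) = -2*(3 - r) = -6 + 2*r)
(-1953 - 2582)*(u(-21, b) + 2880) = (-1953 - 2582)*((-6 + 2*(-21)) + 2880) = -4535*((-6 - 42) + 2880) = -4535*(-48 + 2880) = -4535*2832 = -12843120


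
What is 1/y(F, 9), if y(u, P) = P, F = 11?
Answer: ⅑ ≈ 0.11111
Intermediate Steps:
1/y(F, 9) = 1/9 = ⅑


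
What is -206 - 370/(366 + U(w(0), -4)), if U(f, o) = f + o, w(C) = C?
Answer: -37471/181 ≈ -207.02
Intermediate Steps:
-206 - 370/(366 + U(w(0), -4)) = -206 - 370/(366 + (0 - 4)) = -206 - 370/(366 - 4) = -206 - 370/362 = -206 + (1/362)*(-370) = -206 - 185/181 = -37471/181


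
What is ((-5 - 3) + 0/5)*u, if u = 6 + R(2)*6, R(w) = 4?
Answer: -240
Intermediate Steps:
u = 30 (u = 6 + 4*6 = 6 + 24 = 30)
((-5 - 3) + 0/5)*u = ((-5 - 3) + 0/5)*30 = (-8 + 0*(1/5))*30 = (-8 + 0)*30 = -8*30 = -240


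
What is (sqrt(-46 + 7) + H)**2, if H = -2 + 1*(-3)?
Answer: (5 - I*sqrt(39))**2 ≈ -14.0 - 62.45*I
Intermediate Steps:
H = -5 (H = -2 - 3 = -5)
(sqrt(-46 + 7) + H)**2 = (sqrt(-46 + 7) - 5)**2 = (sqrt(-39) - 5)**2 = (I*sqrt(39) - 5)**2 = (-5 + I*sqrt(39))**2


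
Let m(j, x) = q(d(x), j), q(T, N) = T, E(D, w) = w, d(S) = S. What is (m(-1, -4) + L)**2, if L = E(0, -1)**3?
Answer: 25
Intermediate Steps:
m(j, x) = x
L = -1 (L = (-1)**3 = -1)
(m(-1, -4) + L)**2 = (-4 - 1)**2 = (-5)**2 = 25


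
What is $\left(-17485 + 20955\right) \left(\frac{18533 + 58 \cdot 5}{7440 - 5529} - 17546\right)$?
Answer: $- \frac{16612170430}{273} \approx -6.085 \cdot 10^{7}$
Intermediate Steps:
$\left(-17485 + 20955\right) \left(\frac{18533 + 58 \cdot 5}{7440 - 5529} - 17546\right) = 3470 \left(\frac{18533 + 290}{1911} - 17546\right) = 3470 \left(18823 \cdot \frac{1}{1911} - 17546\right) = 3470 \left(\frac{2689}{273} - 17546\right) = 3470 \left(- \frac{4787369}{273}\right) = - \frac{16612170430}{273}$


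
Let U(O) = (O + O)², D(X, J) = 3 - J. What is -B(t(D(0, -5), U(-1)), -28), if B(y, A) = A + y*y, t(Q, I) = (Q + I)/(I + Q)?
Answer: 27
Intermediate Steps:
U(O) = 4*O² (U(O) = (2*O)² = 4*O²)
t(Q, I) = 1 (t(Q, I) = (I + Q)/(I + Q) = 1)
B(y, A) = A + y²
-B(t(D(0, -5), U(-1)), -28) = -(-28 + 1²) = -(-28 + 1) = -1*(-27) = 27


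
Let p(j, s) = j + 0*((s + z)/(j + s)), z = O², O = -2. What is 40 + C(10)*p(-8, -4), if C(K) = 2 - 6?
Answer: 72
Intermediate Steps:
z = 4 (z = (-2)² = 4)
C(K) = -4
p(j, s) = j (p(j, s) = j + 0*((s + 4)/(j + s)) = j + 0*((4 + s)/(j + s)) = j + 0 = j)
40 + C(10)*p(-8, -4) = 40 - 4*(-8) = 40 + 32 = 72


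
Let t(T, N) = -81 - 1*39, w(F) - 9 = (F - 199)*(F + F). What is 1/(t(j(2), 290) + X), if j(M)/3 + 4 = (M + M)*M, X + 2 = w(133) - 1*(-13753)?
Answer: -1/3916 ≈ -0.00025536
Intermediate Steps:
w(F) = 9 + 2*F*(-199 + F) (w(F) = 9 + (F - 199)*(F + F) = 9 + (-199 + F)*(2*F) = 9 + 2*F*(-199 + F))
X = -3796 (X = -2 + ((9 - 398*133 + 2*133²) - 1*(-13753)) = -2 + ((9 - 52934 + 2*17689) + 13753) = -2 + ((9 - 52934 + 35378) + 13753) = -2 + (-17547 + 13753) = -2 - 3794 = -3796)
j(M) = -12 + 6*M² (j(M) = -12 + 3*((M + M)*M) = -12 + 3*((2*M)*M) = -12 + 3*(2*M²) = -12 + 6*M²)
t(T, N) = -120 (t(T, N) = -81 - 39 = -120)
1/(t(j(2), 290) + X) = 1/(-120 - 3796) = 1/(-3916) = -1/3916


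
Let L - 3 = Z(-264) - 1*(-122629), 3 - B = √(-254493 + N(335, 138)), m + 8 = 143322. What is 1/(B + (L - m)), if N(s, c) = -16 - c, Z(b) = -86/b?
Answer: -360305220/7455071241553 + 17424*I*√254647/7455071241553 ≈ -4.833e-5 + 1.1794e-6*I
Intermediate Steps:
m = 143314 (m = -8 + 143322 = 143314)
B = 3 - I*√254647 (B = 3 - √(-254493 + (-16 - 1*138)) = 3 - √(-254493 + (-16 - 138)) = 3 - √(-254493 - 154) = 3 - √(-254647) = 3 - I*√254647 ≈ 3.0 - 504.63*I)
L = 16187467/132 (L = 3 + (-86/(-264) - 1*(-122629)) = 3 + (-86*(-1/264) + 122629) = 3 + (43/132 + 122629) = 3 + 16187071/132 = 16187467/132 ≈ 1.2263e+5)
1/(B + (L - m)) = 1/((3 - I*√254647) + (16187467/132 - 1*143314)) = 1/((3 - I*√254647) + (16187467/132 - 143314)) = 1/((3 - I*√254647) - 2729981/132) = 1/(-2729585/132 - I*√254647)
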